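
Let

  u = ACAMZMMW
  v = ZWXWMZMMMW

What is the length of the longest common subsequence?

Let dp[i][j] be the LCS length of the first i characters of u and the first j characters of v. dp[i][j] = dp[i-1][j-1]+1 when the i-th and j-th characters match, else max(dp[i-1][j], dp[i][j-1]).
    ·  Z  W  X  W  M  Z  M  M  M  W
 ·  0  0  0  0  0  0  0  0  0  0  0
 A  0  0  0  0  0  0  0  0  0  0  0
 C  0  0  0  0  0  0  0  0  0  0  0
 A  0  0  0  0  0  0  0  0  0  0  0
 M  0  0  0  0  0  1  1  1  1  1  1
 Z  0  1  1  1  1  1  2  2  2  2  2
 M  0  1  1  1  1  2  2  3  3  3  3
 M  0  1  1  1  1  2  2  3  4  4  4
 W  0  1  2  2  2  2  2  3  4  4  5
dp[8][10] = 5. One LCS (by backtracking along matches): MZMMW.

5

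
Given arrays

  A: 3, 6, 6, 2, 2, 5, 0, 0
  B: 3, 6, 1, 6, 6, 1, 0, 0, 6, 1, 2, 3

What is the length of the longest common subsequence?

5

Taking 3 [1,1], then 6 [2,4], then 6 [3,5], then 0 [7,7], then 0 [8,8] gives a common subsequence of length 5. dp[8][12] = 5 confirms this is the maximum.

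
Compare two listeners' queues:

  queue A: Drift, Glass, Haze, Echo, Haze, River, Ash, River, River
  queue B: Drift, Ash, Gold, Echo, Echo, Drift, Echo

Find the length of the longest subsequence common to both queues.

2

Pick Drift (queue A #1, queue B #6), Echo (queue A #4, queue B #7); all 2 songs appear in both, in order, and the DP table's final entry dp[9][7] is also 2, so no common subsequence is longer.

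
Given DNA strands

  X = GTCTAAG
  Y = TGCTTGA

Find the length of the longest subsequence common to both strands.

4

Let dp[i][j] be the LCS length of the first i bases of X and the first j bases of Y. dp[i][j] = dp[i-1][j-1]+1 when the i-th and j-th bases match, else max(dp[i-1][j], dp[i][j-1]).
    ·  T  G  C  T  T  G  A
 ·  0  0  0  0  0  0  0  0
 G  0  0  1  1  1  1  1  1
 T  0  1  1  1  2  2  2  2
 C  0  1  1  2  2  2  2  2
 T  0  1  1  2  3  3  3  3
 A  0  1  1  2  3  3  3  4
 A  0  1  1  2  3  3  3  4
 G  0  1  2  2  3  3  4  4
dp[7][7] = 4. One LCS (by backtracking along matches): GTTA.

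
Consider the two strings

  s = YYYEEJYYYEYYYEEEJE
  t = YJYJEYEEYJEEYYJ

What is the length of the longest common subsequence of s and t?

10

One common subsequence of length 10: Y [1,1], Y [2,3], Y [3,6], E [4,7], E [5,8], J [6,10], E [10,12], Y [12,13], Y [13,14], J [17,15]. Since dp[18][15] = 10, nothing longer is possible.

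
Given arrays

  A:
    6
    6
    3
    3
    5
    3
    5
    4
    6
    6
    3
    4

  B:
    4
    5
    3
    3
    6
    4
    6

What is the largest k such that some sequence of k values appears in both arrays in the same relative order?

Taking 3 (A #3, B #3) → 3 (A #4, B #4) → 4 (A #8, B #6) → 6 (A #10, B #7) gives a common subsequence of length 4. dp[12][7] = 4 confirms this is the maximum.

4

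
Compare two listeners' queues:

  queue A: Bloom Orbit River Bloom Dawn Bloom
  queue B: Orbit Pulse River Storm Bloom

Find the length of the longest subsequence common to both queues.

Match Orbit [2,1], then River [3,3], then Bloom [6,5] — 3 songs in the same relative order in both. dp[6][5] = 3 confirms this is the maximum.

3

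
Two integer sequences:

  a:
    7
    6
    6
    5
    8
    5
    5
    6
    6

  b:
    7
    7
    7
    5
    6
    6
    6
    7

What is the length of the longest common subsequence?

4

Pick 7 [1,3] → 6 [2,5] → 6 [3,6] → 6 [8,7]; all 4 values appear in both, in order. Since dp[9][8] = 4, nothing longer is possible.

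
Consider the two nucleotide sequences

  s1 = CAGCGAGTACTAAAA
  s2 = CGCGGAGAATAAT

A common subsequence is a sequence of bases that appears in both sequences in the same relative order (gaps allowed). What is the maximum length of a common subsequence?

10

One common subsequence of length 10: C [1,1], then G [3,2], then C [4,3], then G [5,5], then A [6,6], then G [7,7], then A [9,9], then T [11,10], then A [12,11], then A [13,12], and the DP table's final entry dp[15][13] is also 10, so no common subsequence is longer.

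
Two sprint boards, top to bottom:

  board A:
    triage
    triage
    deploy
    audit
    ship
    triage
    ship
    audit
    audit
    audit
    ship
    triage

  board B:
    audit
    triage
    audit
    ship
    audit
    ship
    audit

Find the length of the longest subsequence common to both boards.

5

Taking triage (board A #2, board B #2) → audit (board A #4, board B #3) → ship (board A #5, board B #4) → ship (board A #7, board B #6) → audit (board A #10, board B #7) gives a common subsequence of length 5. Since dp[12][7] = 5, nothing longer is possible.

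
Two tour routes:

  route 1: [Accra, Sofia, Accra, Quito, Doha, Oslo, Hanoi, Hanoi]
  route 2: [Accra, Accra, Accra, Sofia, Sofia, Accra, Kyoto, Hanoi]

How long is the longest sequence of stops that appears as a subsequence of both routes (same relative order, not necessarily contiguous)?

4

Taking Accra [1,3], Sofia [2,5], Accra [3,6], Hanoi [8,8] gives a common subsequence of length 4. dp[8][8] = 4 confirms this is the maximum.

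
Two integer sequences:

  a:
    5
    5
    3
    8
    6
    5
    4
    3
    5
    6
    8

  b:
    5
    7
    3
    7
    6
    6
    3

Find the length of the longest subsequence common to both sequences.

Match 5 (a #1, b #1), 3 (a #3, b #3), 6 (a #5, b #6), 3 (a #8, b #7) — 4 values in the same relative order in both. Since dp[11][7] = 4, nothing longer is possible.

4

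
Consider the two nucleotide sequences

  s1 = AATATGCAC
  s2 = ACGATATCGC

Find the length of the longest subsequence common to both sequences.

7

Let dp[i][j] be the LCS length of the first i bases of s1 and the first j bases of s2. dp[i][j] = dp[i-1][j-1]+1 when the i-th and j-th bases match, else max(dp[i-1][j], dp[i][j-1]).
    ·  A  C  G  A  T  A  T  C  G  C
 ·  0  0  0  0  0  0  0  0  0  0  0
 A  0  1  1  1  1  1  1  1  1  1  1
 A  0  1  1  1  2  2  2  2  2  2  2
 T  0  1  1  1  2  3  3  3  3  3  3
 A  0  1  1  1  2  3  4  4  4  4  4
 T  0  1  1  1  2  3  4  5  5  5  5
 G  0  1  1  2  2  3  4  5  5  6  6
 C  0  1  2  2  2  3  4  5  6  6  7
 A  0  1  2  2  3  3  4  5  6  6  7
 C  0  1  2  2  3  3  4  5  6  6  7
dp[9][10] = 7. One LCS (by backtracking along matches): AATATGC.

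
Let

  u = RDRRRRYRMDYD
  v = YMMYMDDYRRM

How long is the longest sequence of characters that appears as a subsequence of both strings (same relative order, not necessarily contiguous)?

Match D (u #2, v #7) → R (u #6, v #9) → R (u #8, v #10) → M (u #9, v #11) — 4 characters in the same relative order in both. dp[12][11] = 4 confirms this is the maximum.

4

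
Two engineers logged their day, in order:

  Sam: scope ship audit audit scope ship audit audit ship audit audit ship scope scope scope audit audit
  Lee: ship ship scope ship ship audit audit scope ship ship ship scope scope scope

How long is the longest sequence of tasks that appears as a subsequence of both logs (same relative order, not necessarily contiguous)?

11

Taking scope [1,3], ship [2,5], audit [3,6], audit [4,7], scope [5,8], ship [6,9], ship [9,10], ship [12,11], scope [13,12], scope [14,13], scope [15,14] gives a common subsequence of length 11, and the DP table's final entry dp[17][14] is also 11, so no common subsequence is longer.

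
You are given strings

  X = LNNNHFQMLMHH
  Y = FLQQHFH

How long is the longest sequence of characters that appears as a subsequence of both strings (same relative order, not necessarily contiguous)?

4

Pick L [1,2] → H [5,5] → F [6,6] → H [12,7]; all 4 characters appear in both, in order. The LCS DP gives dp[12][7] = 4, so this is optimal.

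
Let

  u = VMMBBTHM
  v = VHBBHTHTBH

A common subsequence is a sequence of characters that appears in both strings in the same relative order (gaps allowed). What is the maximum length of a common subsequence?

5

Pick V at u[1]=v[1], B at u[4]=v[3], B at u[5]=v[4], T at u[6]=v[8], H at u[7]=v[10]; all 5 characters appear in both, in order, and the DP table's final entry dp[8][10] is also 5, so no common subsequence is longer.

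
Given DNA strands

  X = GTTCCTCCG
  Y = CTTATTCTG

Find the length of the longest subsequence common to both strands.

5

Taking T [2,5], T [3,6], C [5,7], T [6,8], G [9,9] gives a common subsequence of length 5, and the DP table's final entry dp[9][9] is also 5, so no common subsequence is longer.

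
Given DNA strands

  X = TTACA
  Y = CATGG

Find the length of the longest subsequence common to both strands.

Let dp[i][j] be the LCS length of the first i bases of X and the first j bases of Y. dp[i][j] = dp[i-1][j-1]+1 when the i-th and j-th bases match, else max(dp[i-1][j], dp[i][j-1]).
    ·  C  A  T  G  G
 ·  0  0  0  0  0  0
 T  0  0  0  1  1  1
 T  0  0  0  1  1  1
 A  0  0  1  1  1  1
 C  0  1  1  1  1  1
 A  0  1  2  2  2  2
dp[5][5] = 2. One LCS (by backtracking along matches): CA.

2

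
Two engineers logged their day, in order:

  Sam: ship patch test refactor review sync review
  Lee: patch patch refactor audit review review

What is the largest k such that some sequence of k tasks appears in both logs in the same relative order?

4

Taking patch (Sam #2, Lee #2), refactor (Sam #4, Lee #3), review (Sam #5, Lee #5), review (Sam #7, Lee #6) gives a common subsequence of length 4. The LCS DP gives dp[7][6] = 4, so this is optimal.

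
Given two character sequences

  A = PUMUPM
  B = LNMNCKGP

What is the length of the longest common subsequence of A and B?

One common subsequence of length 2: M [3,3] → P [5,8]. The LCS DP gives dp[6][8] = 2, so this is optimal.

2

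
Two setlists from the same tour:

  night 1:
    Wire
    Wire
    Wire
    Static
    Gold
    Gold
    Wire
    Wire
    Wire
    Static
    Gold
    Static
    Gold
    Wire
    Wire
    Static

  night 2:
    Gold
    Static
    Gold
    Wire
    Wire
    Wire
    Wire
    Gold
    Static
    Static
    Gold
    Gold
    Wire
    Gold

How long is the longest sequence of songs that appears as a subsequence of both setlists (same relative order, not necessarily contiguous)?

Match Static [4,2]; then Gold [5,3]; then Wire [7,5]; then Wire [8,6]; then Wire [9,7]; then Static [10,10]; then Gold [11,11]; then Gold [13,12]; then Wire [14,13] — 9 songs in the same relative order in both. The LCS DP gives dp[16][14] = 9, so this is optimal.

9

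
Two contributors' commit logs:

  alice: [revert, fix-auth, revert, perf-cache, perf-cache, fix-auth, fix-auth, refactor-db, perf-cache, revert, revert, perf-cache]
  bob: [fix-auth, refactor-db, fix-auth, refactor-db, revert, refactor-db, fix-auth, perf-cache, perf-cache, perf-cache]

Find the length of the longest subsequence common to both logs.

Match revert [1,5]; then fix-auth [2,7]; then perf-cache [5,8]; then perf-cache [9,9]; then perf-cache [12,10] — 5 commits in the same relative order in both. The LCS DP gives dp[12][10] = 5, so this is optimal.

5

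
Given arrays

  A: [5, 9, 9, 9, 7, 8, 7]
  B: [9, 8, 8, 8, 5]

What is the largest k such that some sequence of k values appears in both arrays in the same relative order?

Let dp[i][j] be the LCS length of the first i values of A and the first j values of B. dp[i][j] = dp[i-1][j-1]+1 when the i-th and j-th values match, else max(dp[i-1][j], dp[i][j-1]).
    ·  9  8  8  8  5
 ·  0  0  0  0  0  0
 5  0  0  0  0  0  1
 9  0  1  1  1  1  1
 9  0  1  1  1  1  1
 9  0  1  1  1  1  1
 7  0  1  1  1  1  1
 8  0  1  2  2  2  2
 7  0  1  2  2  2  2
dp[7][5] = 2. One LCS (by backtracking along matches): 9, 8.

2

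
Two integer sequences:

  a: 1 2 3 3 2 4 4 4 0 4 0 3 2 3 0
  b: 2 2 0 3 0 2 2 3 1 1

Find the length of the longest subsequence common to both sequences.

6

Let dp[i][j] be the LCS length of the first i values of a and the first j values of b. dp[i][j] = dp[i-1][j-1]+1 when the i-th and j-th values match, else max(dp[i-1][j], dp[i][j-1]).
    ·  2  2  0  3  0  2  2  3  1  1
 ·  0  0  0  0  0  0  0  0  0  0  0
 1  0  0  0  0  0  0  0  0  0  1  1
 2  0  1  1  1  1  1  1  1  1  1  1
 3  0  1  1  1  2  2  2  2  2  2  2
 3  0  1  1  1  2  2  2  2  3  3  3
 2  0  1  2  2  2  2  3  3  3  3  3
 4  0  1  2  2  2  2  3  3  3  3  3
 4  0  1  2  2  2  2  3  3  3  3  3
 4  0  1  2  2  2  2  3  3  3  3  3
 0  0  1  2  3  3  3  3  3  3  3  3
 4  0  1  2  3  3  3  3  3  3  3  3
 0  0  1  2  3  3  4  4  4  4  4  4
 3  0  1  2  3  4  4  4  4  5  5  5
 2  0  1  2  3  4  4  5  5  5  5  5
 3  0  1  2  3  4  4  5  5  6  6  6
 0  0  1  2  3  4  5  5  5  6  6  6
dp[15][10] = 6. One LCS (by backtracking along matches): 2, 2, 0, 0, 2, 3.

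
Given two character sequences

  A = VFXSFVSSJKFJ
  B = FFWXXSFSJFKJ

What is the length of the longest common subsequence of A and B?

8

Let dp[i][j] be the LCS length of the first i characters of A and the first j characters of B. dp[i][j] = dp[i-1][j-1]+1 when the i-th and j-th characters match, else max(dp[i-1][j], dp[i][j-1]).
    ·  F  F  W  X  X  S  F  S  J  F  K  J
 ·  0  0  0  0  0  0  0  0  0  0  0  0  0
 V  0  0  0  0  0  0  0  0  0  0  0  0  0
 F  0  1  1  1  1  1  1  1  1  1  1  1  1
 X  0  1  1  1  2  2  2  2  2  2  2  2  2
 S  0  1  1  1  2  2  3  3  3  3  3  3  3
 F  0  1  2  2  2  2  3  4  4  4  4  4  4
 V  0  1  2  2  2  2  3  4  4  4  4  4  4
 S  0  1  2  2  2  2  3  4  5  5  5  5  5
 S  0  1  2  2  2  2  3  4  5  5  5  5  5
 J  0  1  2  2  2  2  3  4  5  6  6  6  6
 K  0  1  2  2  2  2  3  4  5  6  6  7  7
 F  0  1  2  2  2  2  3  4  5  6  7  7  7
 J  0  1  2  2  2  2  3  4  5  6  7  7  8
dp[12][12] = 8. One LCS (by backtracking along matches): FXSFSJKJ.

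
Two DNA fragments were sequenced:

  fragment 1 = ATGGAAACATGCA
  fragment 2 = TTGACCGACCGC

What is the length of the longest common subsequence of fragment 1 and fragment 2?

Match T [2,2]; then G [3,3]; then G [4,7]; then A [5,8]; then C [8,10]; then G [11,11]; then C [12,12] — 7 bases in the same relative order in both. Since dp[13][12] = 7, nothing longer is possible.

7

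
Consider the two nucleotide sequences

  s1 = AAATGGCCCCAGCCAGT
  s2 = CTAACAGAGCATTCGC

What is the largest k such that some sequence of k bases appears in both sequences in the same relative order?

9

One common subsequence of length 9: A [1,3], A [2,4], A [3,6], G [5,7], G [6,9], C [7,10], C [10,14], G [12,15], C [14,16]. Since dp[17][16] = 9, nothing longer is possible.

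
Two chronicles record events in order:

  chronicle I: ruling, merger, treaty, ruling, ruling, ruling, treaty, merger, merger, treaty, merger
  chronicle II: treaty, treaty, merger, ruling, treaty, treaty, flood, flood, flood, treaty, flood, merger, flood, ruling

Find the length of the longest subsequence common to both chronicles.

5

One common subsequence of length 5: ruling (chronicle I #1, chronicle II #4); then treaty (chronicle I #3, chronicle II #5); then treaty (chronicle I #7, chronicle II #6); then treaty (chronicle I #10, chronicle II #10); then merger (chronicle I #11, chronicle II #12). The LCS DP gives dp[11][14] = 5, so this is optimal.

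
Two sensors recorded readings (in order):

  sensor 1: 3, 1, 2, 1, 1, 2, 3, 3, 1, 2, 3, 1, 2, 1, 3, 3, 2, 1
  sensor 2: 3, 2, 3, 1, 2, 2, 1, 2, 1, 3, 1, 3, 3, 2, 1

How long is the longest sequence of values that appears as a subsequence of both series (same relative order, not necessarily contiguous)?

12

Pick 3 [1,3], 1 [2,4], 2 [3,6], 1 [5,7], 2 [6,8], 1 [9,9], 3 [11,10], 1 [14,11], 3 [15,12], 3 [16,13], 2 [17,14], 1 [18,15]; all 12 values appear in both, in order. Since dp[18][15] = 12, nothing longer is possible.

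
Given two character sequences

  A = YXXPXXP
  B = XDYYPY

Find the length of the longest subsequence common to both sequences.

2

Let dp[i][j] be the LCS length of the first i characters of A and the first j characters of B. dp[i][j] = dp[i-1][j-1]+1 when the i-th and j-th characters match, else max(dp[i-1][j], dp[i][j-1]).
    ·  X  D  Y  Y  P  Y
 ·  0  0  0  0  0  0  0
 Y  0  0  0  1  1  1  1
 X  0  1  1  1  1  1  1
 X  0  1  1  1  1  1  1
 P  0  1  1  1  1  2  2
 X  0  1  1  1  1  2  2
 X  0  1  1  1  1  2  2
 P  0  1  1  1  1  2  2
dp[7][6] = 2. One LCS (by backtracking along matches): YP.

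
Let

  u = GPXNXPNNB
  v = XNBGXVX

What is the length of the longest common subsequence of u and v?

Let dp[i][j] be the LCS length of the first i characters of u and the first j characters of v. dp[i][j] = dp[i-1][j-1]+1 when the i-th and j-th characters match, else max(dp[i-1][j], dp[i][j-1]).
    ·  X  N  B  G  X  V  X
 ·  0  0  0  0  0  0  0  0
 G  0  0  0  0  1  1  1  1
 P  0  0  0  0  1  1  1  1
 X  0  1  1  1  1  2  2  2
 N  0  1  2  2  2  2  2  2
 X  0  1  2  2  2  3  3  3
 P  0  1  2  2  2  3  3  3
 N  0  1  2  2  2  3  3  3
 N  0  1  2  2  2  3  3  3
 B  0  1  2  3  3  3  3  3
dp[9][7] = 3. One LCS (by backtracking along matches): GXX.

3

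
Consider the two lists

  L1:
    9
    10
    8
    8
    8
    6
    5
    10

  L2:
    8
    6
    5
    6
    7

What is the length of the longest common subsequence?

3

Let dp[i][j] be the LCS length of the first i values of L1 and the first j values of L2. dp[i][j] = dp[i-1][j-1]+1 when the i-th and j-th values match, else max(dp[i-1][j], dp[i][j-1]).
    ·  8  6  5  6  7
 ·  0  0  0  0  0  0
 9  0  0  0  0  0  0
10  0  0  0  0  0  0
 8  0  1  1  1  1  1
 8  0  1  1  1  1  1
 8  0  1  1  1  1  1
 6  0  1  2  2  2  2
 5  0  1  2  3  3  3
10  0  1  2  3  3  3
dp[8][5] = 3. One LCS (by backtracking along matches): 8, 6, 5.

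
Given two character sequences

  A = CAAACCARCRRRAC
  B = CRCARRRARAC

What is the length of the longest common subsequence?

Pick C at A[1]=B[1], C at A[6]=B[3], A at A[7]=B[4], R at A[8]=B[5], R at A[10]=B[6], R at A[11]=B[7], R at A[12]=B[9], A at A[13]=B[10], C at A[14]=B[11]; all 9 characters appear in both, in order. dp[14][11] = 9 confirms this is the maximum.

9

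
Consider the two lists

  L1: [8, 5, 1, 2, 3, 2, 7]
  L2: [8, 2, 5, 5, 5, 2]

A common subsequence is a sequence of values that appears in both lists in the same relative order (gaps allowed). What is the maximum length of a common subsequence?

3

Let dp[i][j] be the LCS length of the first i values of L1 and the first j values of L2. dp[i][j] = dp[i-1][j-1]+1 when the i-th and j-th values match, else max(dp[i-1][j], dp[i][j-1]).
    ·  8  2  5  5  5  2
 ·  0  0  0  0  0  0  0
 8  0  1  1  1  1  1  1
 5  0  1  1  2  2  2  2
 1  0  1  1  2  2  2  2
 2  0  1  2  2  2  2  3
 3  0  1  2  2  2  2  3
 2  0  1  2  2  2  2  3
 7  0  1  2  2  2  2  3
dp[7][6] = 3. One LCS (by backtracking along matches): 8, 5, 2.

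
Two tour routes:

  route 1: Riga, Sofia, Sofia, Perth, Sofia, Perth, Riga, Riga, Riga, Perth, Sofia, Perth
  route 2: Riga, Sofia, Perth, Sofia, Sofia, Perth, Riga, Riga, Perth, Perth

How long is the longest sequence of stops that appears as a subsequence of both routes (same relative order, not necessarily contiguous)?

One common subsequence of length 9: Riga [1,1]; then Sofia [2,2]; then Sofia [3,4]; then Sofia [5,5]; then Perth [6,6]; then Riga [8,7]; then Riga [9,8]; then Perth [10,9]; then Perth [12,10]. The LCS DP gives dp[12][10] = 9, so this is optimal.

9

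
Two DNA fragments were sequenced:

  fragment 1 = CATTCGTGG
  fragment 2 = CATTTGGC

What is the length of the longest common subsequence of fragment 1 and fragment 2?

7

One common subsequence of length 7: C [1,1] → A [2,2] → T [3,3] → T [4,4] → T [7,5] → G [8,6] → G [9,7]. dp[9][8] = 7 confirms this is the maximum.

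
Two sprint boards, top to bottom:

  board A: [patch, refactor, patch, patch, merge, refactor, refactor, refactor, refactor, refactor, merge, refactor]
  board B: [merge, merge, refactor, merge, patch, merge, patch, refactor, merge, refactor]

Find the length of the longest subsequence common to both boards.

One common subsequence of length 6: refactor at board A[2]=board B[3], then patch at board A[3]=board B[5], then patch at board A[4]=board B[7], then refactor at board A[10]=board B[8], then merge at board A[11]=board B[9], then refactor at board A[12]=board B[10]. The LCS DP gives dp[12][10] = 6, so this is optimal.

6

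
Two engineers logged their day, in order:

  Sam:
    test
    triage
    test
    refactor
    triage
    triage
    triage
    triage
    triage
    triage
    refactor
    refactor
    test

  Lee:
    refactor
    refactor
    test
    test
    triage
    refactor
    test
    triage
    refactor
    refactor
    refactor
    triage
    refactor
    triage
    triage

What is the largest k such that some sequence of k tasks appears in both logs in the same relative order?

Taking test (Sam #1, Lee #4) → triage (Sam #2, Lee #5) → test (Sam #3, Lee #7) → refactor (Sam #4, Lee #11) → triage (Sam #5, Lee #12) → triage (Sam #9, Lee #14) → triage (Sam #10, Lee #15) gives a common subsequence of length 7. dp[13][15] = 7 confirms this is the maximum.

7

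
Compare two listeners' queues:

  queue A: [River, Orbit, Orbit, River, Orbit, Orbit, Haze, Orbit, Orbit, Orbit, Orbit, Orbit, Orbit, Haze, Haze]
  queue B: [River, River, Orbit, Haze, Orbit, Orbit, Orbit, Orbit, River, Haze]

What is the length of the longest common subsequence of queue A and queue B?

9

Pick River [1,1], River [4,2], Orbit [6,3], Haze [7,4], Orbit [8,5], Orbit [9,6], Orbit [10,7], Orbit [11,8], Haze [15,10]; all 9 songs appear in both, in order. Since dp[15][10] = 9, nothing longer is possible.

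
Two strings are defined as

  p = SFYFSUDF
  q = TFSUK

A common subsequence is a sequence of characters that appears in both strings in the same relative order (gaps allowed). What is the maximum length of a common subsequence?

Let dp[i][j] be the LCS length of the first i characters of p and the first j characters of q. dp[i][j] = dp[i-1][j-1]+1 when the i-th and j-th characters match, else max(dp[i-1][j], dp[i][j-1]).
    ·  T  F  S  U  K
 ·  0  0  0  0  0  0
 S  0  0  0  1  1  1
 F  0  0  1  1  1  1
 Y  0  0  1  1  1  1
 F  0  0  1  1  1  1
 S  0  0  1  2  2  2
 U  0  0  1  2  3  3
 D  0  0  1  2  3  3
 F  0  0  1  2  3  3
dp[8][5] = 3. One LCS (by backtracking along matches): FSU.

3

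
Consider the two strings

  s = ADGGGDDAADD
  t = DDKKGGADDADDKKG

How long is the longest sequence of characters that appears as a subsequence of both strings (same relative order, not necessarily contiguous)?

Match D (s #2, t #2); then G (s #3, t #5); then G (s #4, t #6); then D (s #6, t #8); then D (s #7, t #9); then A (s #9, t #10); then D (s #10, t #11); then D (s #11, t #12) — 8 characters in the same relative order in both, and the DP table's final entry dp[11][15] is also 8, so no common subsequence is longer.

8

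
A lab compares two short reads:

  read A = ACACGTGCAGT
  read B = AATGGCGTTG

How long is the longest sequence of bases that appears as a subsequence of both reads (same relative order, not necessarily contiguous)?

Taking A at read A[1]=read B[1], then A at read A[3]=read B[2], then G at read A[5]=read B[4], then G at read A[7]=read B[5], then C at read A[8]=read B[6], then G at read A[10]=read B[7], then T at read A[11]=read B[9] gives a common subsequence of length 7, and the DP table's final entry dp[11][10] is also 7, so no common subsequence is longer.

7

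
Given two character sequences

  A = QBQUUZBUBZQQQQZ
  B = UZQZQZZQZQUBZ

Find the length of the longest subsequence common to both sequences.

7

Taking Q [1,3], Q [3,5], Z [6,6], Z [10,7], Q [11,8], Q [12,10], Z [15,13] gives a common subsequence of length 7. dp[15][13] = 7 confirms this is the maximum.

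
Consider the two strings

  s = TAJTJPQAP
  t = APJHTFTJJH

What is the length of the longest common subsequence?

4

Taking A (s #2, t #1) → J (s #3, t #3) → T (s #4, t #7) → J (s #5, t #9) gives a common subsequence of length 4. Since dp[9][10] = 4, nothing longer is possible.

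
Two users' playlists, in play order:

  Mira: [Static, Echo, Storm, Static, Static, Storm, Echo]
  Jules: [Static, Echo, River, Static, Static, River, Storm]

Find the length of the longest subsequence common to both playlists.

5

Match Static (Mira #1, Jules #1) → Echo (Mira #2, Jules #2) → Static (Mira #4, Jules #4) → Static (Mira #5, Jules #5) → Storm (Mira #6, Jules #7) — 5 songs in the same relative order in both. The LCS DP gives dp[7][7] = 5, so this is optimal.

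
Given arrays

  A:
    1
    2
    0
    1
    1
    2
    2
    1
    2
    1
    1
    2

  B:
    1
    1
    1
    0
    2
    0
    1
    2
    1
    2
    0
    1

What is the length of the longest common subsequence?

8

Pick 1 (A #1, B #3) → 2 (A #2, B #5) → 0 (A #3, B #6) → 1 (A #5, B #7) → 2 (A #7, B #8) → 1 (A #8, B #9) → 2 (A #9, B #10) → 1 (A #11, B #12); all 8 values appear in both, in order. The LCS DP gives dp[12][12] = 8, so this is optimal.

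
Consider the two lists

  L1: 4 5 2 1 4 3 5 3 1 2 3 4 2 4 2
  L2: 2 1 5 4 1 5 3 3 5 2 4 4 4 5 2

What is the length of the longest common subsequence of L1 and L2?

One common subsequence of length 9: 2 [3,1], then 1 [4,2], then 4 [5,4], then 3 [6,8], then 5 [7,9], then 2 [10,10], then 4 [12,12], then 4 [14,13], then 2 [15,15]. Since dp[15][15] = 9, nothing longer is possible.

9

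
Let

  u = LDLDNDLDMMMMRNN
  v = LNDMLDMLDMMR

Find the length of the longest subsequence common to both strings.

Pick L [1,1] → D [2,3] → L [3,5] → D [4,6] → L [7,8] → D [8,9] → M [11,10] → M [12,11] → R [13,12]; all 9 characters appear in both, in order. The LCS DP gives dp[15][12] = 9, so this is optimal.

9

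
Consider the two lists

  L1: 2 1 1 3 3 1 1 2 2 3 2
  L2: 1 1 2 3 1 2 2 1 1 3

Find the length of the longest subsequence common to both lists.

Let dp[i][j] be the LCS length of the first i values of L1 and the first j values of L2. dp[i][j] = dp[i-1][j-1]+1 when the i-th and j-th values match, else max(dp[i-1][j], dp[i][j-1]).
    ·  1  1  2  3  1  2  2  1  1  3
 ·  0  0  0  0  0  0  0  0  0  0  0
 2  0  0  0  1  1  1  1  1  1  1  1
 1  0  1  1  1  1  2  2  2  2  2  2
 1  0  1  2  2  2  2  2  2  3  3  3
 3  0  1  2  2  3  3  3  3  3  3  4
 3  0  1  2  2  3  3  3  3  3  3  4
 1  0  1  2  2  3  4  4  4  4  4  4
 1  0  1  2  2  3  4  4  4  5  5  5
 2  0  1  2  3  3  4  5  5  5  5  5
 2  0  1  2  3  3  4  5  6  6  6  6
 3  0  1  2  3  4  4  5  6  6  6  7
 2  0  1  2  3  4  4  5  6  6  6  7
dp[11][10] = 7. One LCS (by backtracking along matches): 1, 1, 3, 1, 2, 2, 3.

7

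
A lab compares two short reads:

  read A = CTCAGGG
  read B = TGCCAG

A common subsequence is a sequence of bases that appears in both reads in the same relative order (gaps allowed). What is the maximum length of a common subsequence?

4

Match C [1,3], then C [3,4], then A [4,5], then G [7,6] — 4 bases in the same relative order in both, and the DP table's final entry dp[7][6] is also 4, so no common subsequence is longer.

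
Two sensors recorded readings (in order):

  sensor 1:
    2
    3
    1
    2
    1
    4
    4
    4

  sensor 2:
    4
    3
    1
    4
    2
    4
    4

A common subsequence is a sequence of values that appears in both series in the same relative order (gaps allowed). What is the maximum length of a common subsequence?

5

Let dp[i][j] be the LCS length of the first i values of sensor 1 and the first j values of sensor 2. dp[i][j] = dp[i-1][j-1]+1 when the i-th and j-th values match, else max(dp[i-1][j], dp[i][j-1]).
    ·  4  3  1  4  2  4  4
 ·  0  0  0  0  0  0  0  0
 2  0  0  0  0  0  1  1  1
 3  0  0  1  1  1  1  1  1
 1  0  0  1  2  2  2  2  2
 2  0  0  1  2  2  3  3  3
 1  0  0  1  2  2  3  3  3
 4  0  1  1  2  3  3  4  4
 4  0  1  1  2  3  3  4  5
 4  0  1  1  2  3  3  4  5
dp[8][7] = 5. One LCS (by backtracking along matches): 3, 1, 2, 4, 4.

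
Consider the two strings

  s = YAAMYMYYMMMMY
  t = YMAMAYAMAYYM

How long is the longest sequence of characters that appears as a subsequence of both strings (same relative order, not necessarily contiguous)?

8

Match Y [1,1], then A [2,3], then A [3,5], then Y [5,6], then M [6,8], then Y [7,10], then Y [8,11], then M [12,12] — 8 characters in the same relative order in both, and the DP table's final entry dp[13][12] is also 8, so no common subsequence is longer.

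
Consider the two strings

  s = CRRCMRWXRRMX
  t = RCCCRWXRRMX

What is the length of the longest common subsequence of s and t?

9

Let dp[i][j] be the LCS length of the first i characters of s and the first j characters of t. dp[i][j] = dp[i-1][j-1]+1 when the i-th and j-th characters match, else max(dp[i-1][j], dp[i][j-1]).
    ·  R  C  C  C  R  W  X  R  R  M  X
 ·  0  0  0  0  0  0  0  0  0  0  0  0
 C  0  0  1  1  1  1  1  1  1  1  1  1
 R  0  1  1  1  1  2  2  2  2  2  2  2
 R  0  1  1  1  1  2  2  2  3  3  3  3
 C  0  1  2  2  2  2  2  2  3  3  3  3
 M  0  1  2  2  2  2  2  2  3  3  4  4
 R  0  1  2  2  2  3  3  3  3  4  4  4
 W  0  1  2  2  2  3  4  4  4  4  4  4
 X  0  1  2  2  2  3  4  5  5  5  5  5
 R  0  1  2  2  2  3  4  5  6  6  6  6
 R  0  1  2  2  2  3  4  5  6  7  7  7
 M  0  1  2  2  2  3  4  5  6  7  8  8
 X  0  1  2  2  2  3  4  5  6  7  8  9
dp[12][11] = 9. One LCS (by backtracking along matches): CCRWXRRMX.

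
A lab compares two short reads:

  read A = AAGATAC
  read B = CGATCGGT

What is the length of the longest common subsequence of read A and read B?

Let dp[i][j] be the LCS length of the first i bases of read A and the first j bases of read B. dp[i][j] = dp[i-1][j-1]+1 when the i-th and j-th bases match, else max(dp[i-1][j], dp[i][j-1]).
    ·  C  G  A  T  C  G  G  T
 ·  0  0  0  0  0  0  0  0  0
 A  0  0  0  1  1  1  1  1  1
 A  0  0  0  1  1  1  1  1  1
 G  0  0  1  1  1  1  2  2  2
 A  0  0  1  2  2  2  2  2  2
 T  0  0  1  2  3  3  3  3  3
 A  0  0  1  2  3  3  3  3  3
 C  0  1  1  2  3  4  4  4  4
dp[7][8] = 4. One LCS (by backtracking along matches): GATC.

4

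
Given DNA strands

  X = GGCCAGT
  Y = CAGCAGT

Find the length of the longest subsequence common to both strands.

5

Taking G [2,3], C [4,4], A [5,5], G [6,6], T [7,7] gives a common subsequence of length 5. Since dp[7][7] = 5, nothing longer is possible.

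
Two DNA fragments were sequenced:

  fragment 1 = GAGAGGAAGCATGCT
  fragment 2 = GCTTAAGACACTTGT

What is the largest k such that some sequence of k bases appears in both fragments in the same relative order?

One common subsequence of length 10: G at fragment 1[1]=fragment 2[1], A at fragment 1[2]=fragment 2[5], A at fragment 1[4]=fragment 2[6], G at fragment 1[6]=fragment 2[7], A at fragment 1[7]=fragment 2[8], A at fragment 1[8]=fragment 2[10], C at fragment 1[10]=fragment 2[11], T at fragment 1[12]=fragment 2[13], G at fragment 1[13]=fragment 2[14], T at fragment 1[15]=fragment 2[15], and the DP table's final entry dp[15][15] is also 10, so no common subsequence is longer.

10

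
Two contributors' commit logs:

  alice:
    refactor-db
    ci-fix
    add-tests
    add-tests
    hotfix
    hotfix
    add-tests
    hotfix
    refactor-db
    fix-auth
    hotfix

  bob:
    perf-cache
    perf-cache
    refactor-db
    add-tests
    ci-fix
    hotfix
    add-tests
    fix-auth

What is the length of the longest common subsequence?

Taking refactor-db [1,3], ci-fix [2,5], hotfix [6,6], add-tests [7,7], fix-auth [10,8] gives a common subsequence of length 5. Since dp[11][8] = 5, nothing longer is possible.

5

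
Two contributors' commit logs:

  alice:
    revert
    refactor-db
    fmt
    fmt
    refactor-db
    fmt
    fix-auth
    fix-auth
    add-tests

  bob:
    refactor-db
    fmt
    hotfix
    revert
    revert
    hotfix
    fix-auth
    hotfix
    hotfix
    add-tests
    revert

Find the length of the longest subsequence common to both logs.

Taking refactor-db (alice #2, bob #1), fmt (alice #3, bob #2), fix-auth (alice #7, bob #7), add-tests (alice #9, bob #10) gives a common subsequence of length 4, and the DP table's final entry dp[9][11] is also 4, so no common subsequence is longer.

4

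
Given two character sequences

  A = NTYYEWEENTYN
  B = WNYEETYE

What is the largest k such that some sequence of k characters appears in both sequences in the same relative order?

Let dp[i][j] be the LCS length of the first i characters of A and the first j characters of B. dp[i][j] = dp[i-1][j-1]+1 when the i-th and j-th characters match, else max(dp[i-1][j], dp[i][j-1]).
    ·  W  N  Y  E  E  T  Y  E
 ·  0  0  0  0  0  0  0  0  0
 N  0  0  1  1  1  1  1  1  1
 T  0  0  1  1  1  1  2  2  2
 Y  0  0  1  2  2  2  2  3  3
 Y  0  0  1  2  2  2  2  3  3
 E  0  0  1  2  3  3  3  3  4
 W  0  1  1  2  3  3  3  3  4
 E  0  1  1  2  3  4  4  4  4
 E  0  1  1  2  3  4  4  4  5
 N  0  1  2  2  3  4  4  4  5
 T  0  1  2  2  3  4  5  5  5
 Y  0  1  2  3  3  4  5  6  6
 N  0  1  2  3  3  4  5  6  6
dp[12][8] = 6. One LCS (by backtracking along matches): NYEETY.

6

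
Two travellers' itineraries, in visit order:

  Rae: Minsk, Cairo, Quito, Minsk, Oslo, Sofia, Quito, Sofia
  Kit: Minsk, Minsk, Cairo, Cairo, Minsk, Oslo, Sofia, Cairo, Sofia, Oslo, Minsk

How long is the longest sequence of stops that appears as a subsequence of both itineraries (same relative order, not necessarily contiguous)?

6

Pick Minsk [1,2] → Cairo [2,4] → Minsk [4,5] → Oslo [5,6] → Sofia [6,7] → Sofia [8,9]; all 6 stops appear in both, in order. Since dp[8][11] = 6, nothing longer is possible.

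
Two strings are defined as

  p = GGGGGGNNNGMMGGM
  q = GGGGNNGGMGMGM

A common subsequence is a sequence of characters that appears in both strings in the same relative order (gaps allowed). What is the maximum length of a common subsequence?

11

Match G (p #3, q #1); then G (p #4, q #2); then G (p #5, q #3); then G (p #6, q #4); then N (p #7, q #5); then N (p #8, q #6); then G (p #10, q #8); then M (p #11, q #9); then M (p #12, q #11); then G (p #14, q #12); then M (p #15, q #13) — 11 characters in the same relative order in both. Since dp[15][13] = 11, nothing longer is possible.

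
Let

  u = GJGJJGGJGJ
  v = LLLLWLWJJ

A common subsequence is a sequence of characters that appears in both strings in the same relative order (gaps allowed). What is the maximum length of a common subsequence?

2

Let dp[i][j] be the LCS length of the first i characters of u and the first j characters of v. dp[i][j] = dp[i-1][j-1]+1 when the i-th and j-th characters match, else max(dp[i-1][j], dp[i][j-1]).
    ·  L  L  L  L  W  L  W  J  J
 ·  0  0  0  0  0  0  0  0  0  0
 G  0  0  0  0  0  0  0  0  0  0
 J  0  0  0  0  0  0  0  0  1  1
 G  0  0  0  0  0  0  0  0  1  1
 J  0  0  0  0  0  0  0  0  1  2
 J  0  0  0  0  0  0  0  0  1  2
 G  0  0  0  0  0  0  0  0  1  2
 G  0  0  0  0  0  0  0  0  1  2
 J  0  0  0  0  0  0  0  0  1  2
 G  0  0  0  0  0  0  0  0  1  2
 J  0  0  0  0  0  0  0  0  1  2
dp[10][9] = 2. One LCS (by backtracking along matches): JJ.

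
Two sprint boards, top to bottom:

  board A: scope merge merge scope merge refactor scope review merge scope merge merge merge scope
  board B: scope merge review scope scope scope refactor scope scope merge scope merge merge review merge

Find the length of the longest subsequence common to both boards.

Pick scope [1,1], then merge [2,2], then scope [4,6], then refactor [6,7], then scope [7,9], then merge [9,10], then scope [10,11], then merge [11,12], then merge [12,13], then merge [13,15]; all 10 tasks appear in both, in order. The LCS DP gives dp[14][15] = 10, so this is optimal.

10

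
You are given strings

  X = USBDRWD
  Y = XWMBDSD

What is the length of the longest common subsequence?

3

Let dp[i][j] be the LCS length of the first i characters of X and the first j characters of Y. dp[i][j] = dp[i-1][j-1]+1 when the i-th and j-th characters match, else max(dp[i-1][j], dp[i][j-1]).
    ·  X  W  M  B  D  S  D
 ·  0  0  0  0  0  0  0  0
 U  0  0  0  0  0  0  0  0
 S  0  0  0  0  0  0  1  1
 B  0  0  0  0  1  1  1  1
 D  0  0  0  0  1  2  2  2
 R  0  0  0  0  1  2  2  2
 W  0  0  1  1  1  2  2  2
 D  0  0  1  1  1  2  2  3
dp[7][7] = 3. One LCS (by backtracking along matches): BDD.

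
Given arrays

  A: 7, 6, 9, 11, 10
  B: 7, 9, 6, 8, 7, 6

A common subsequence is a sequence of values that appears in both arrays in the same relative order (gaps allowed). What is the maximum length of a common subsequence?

2

Let dp[i][j] be the LCS length of the first i values of A and the first j values of B. dp[i][j] = dp[i-1][j-1]+1 when the i-th and j-th values match, else max(dp[i-1][j], dp[i][j-1]).
    ·  7  9  6  8  7  6
 ·  0  0  0  0  0  0  0
 7  0  1  1  1  1  1  1
 6  0  1  1  2  2  2  2
 9  0  1  2  2  2  2  2
11  0  1  2  2  2  2  2
10  0  1  2  2  2  2  2
dp[5][6] = 2. One LCS (by backtracking along matches): 7, 6.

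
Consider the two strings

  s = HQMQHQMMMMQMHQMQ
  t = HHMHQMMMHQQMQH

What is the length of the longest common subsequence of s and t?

Taking H at s[1]=t[2], M at s[3]=t[3], H at s[5]=t[4], Q at s[6]=t[5], M at s[7]=t[6], M at s[8]=t[7], M at s[9]=t[8], Q at s[11]=t[10], Q at s[14]=t[11], M at s[15]=t[12], Q at s[16]=t[13] gives a common subsequence of length 11, and the DP table's final entry dp[16][14] is also 11, so no common subsequence is longer.

11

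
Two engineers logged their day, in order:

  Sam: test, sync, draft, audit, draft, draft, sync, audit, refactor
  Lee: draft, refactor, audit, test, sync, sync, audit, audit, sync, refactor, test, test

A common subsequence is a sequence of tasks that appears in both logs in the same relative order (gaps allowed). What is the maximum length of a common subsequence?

5

One common subsequence of length 5: test (Sam #1, Lee #4), sync (Sam #2, Lee #6), audit (Sam #4, Lee #8), sync (Sam #7, Lee #9), refactor (Sam #9, Lee #10). dp[9][12] = 5 confirms this is the maximum.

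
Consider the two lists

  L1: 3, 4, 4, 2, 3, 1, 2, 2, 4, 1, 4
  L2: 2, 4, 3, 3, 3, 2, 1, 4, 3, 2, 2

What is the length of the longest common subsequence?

5

Taking 3 at L1[1]=L2[5], then 4 at L1[3]=L2[8], then 3 at L1[5]=L2[9], then 2 at L1[7]=L2[10], then 2 at L1[8]=L2[11] gives a common subsequence of length 5. Since dp[11][11] = 5, nothing longer is possible.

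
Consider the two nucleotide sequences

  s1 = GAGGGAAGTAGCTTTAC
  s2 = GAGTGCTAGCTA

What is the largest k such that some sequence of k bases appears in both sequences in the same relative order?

Pick G [1,1] → A [2,2] → G [3,3] → G [4,5] → T [9,7] → A [10,8] → G [11,9] → C [12,10] → T [15,11] → A [16,12]; all 10 bases appear in both, in order. dp[17][12] = 10 confirms this is the maximum.

10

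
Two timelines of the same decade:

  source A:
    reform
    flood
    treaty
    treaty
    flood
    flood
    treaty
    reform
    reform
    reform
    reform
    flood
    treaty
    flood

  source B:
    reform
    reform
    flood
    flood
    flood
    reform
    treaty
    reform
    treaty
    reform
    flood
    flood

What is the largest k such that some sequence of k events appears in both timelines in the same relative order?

Match reform (source A #1, source B #2) → flood (source A #2, source B #3) → flood (source A #5, source B #4) → flood (source A #6, source B #5) → treaty (source A #7, source B #7) → reform (source A #8, source B #8) → reform (source A #11, source B #10) → flood (source A #12, source B #11) → flood (source A #14, source B #12) — 9 events in the same relative order in both. Since dp[14][12] = 9, nothing longer is possible.

9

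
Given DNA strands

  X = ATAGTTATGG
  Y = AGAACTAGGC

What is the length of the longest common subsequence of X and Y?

6

Match A (X #1, Y #3) → A (X #3, Y #4) → T (X #6, Y #6) → A (X #7, Y #7) → G (X #9, Y #8) → G (X #10, Y #9) — 6 bases in the same relative order in both. dp[10][10] = 6 confirms this is the maximum.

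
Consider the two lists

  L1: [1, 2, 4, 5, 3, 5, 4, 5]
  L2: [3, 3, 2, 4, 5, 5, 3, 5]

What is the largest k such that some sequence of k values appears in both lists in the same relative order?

5

Let dp[i][j] be the LCS length of the first i values of L1 and the first j values of L2. dp[i][j] = dp[i-1][j-1]+1 when the i-th and j-th values match, else max(dp[i-1][j], dp[i][j-1]).
    ·  3  3  2  4  5  5  3  5
 ·  0  0  0  0  0  0  0  0  0
 1  0  0  0  0  0  0  0  0  0
 2  0  0  0  1  1  1  1  1  1
 4  0  0  0  1  2  2  2  2  2
 5  0  0  0  1  2  3  3  3  3
 3  0  1  1  1  2  3  3  4  4
 5  0  1  1  1  2  3  4  4  5
 4  0  1  1  1  2  3  4  4  5
 5  0  1  1  1  2  3  4  4  5
dp[8][8] = 5. One LCS (by backtracking along matches): 2, 4, 5, 3, 5.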